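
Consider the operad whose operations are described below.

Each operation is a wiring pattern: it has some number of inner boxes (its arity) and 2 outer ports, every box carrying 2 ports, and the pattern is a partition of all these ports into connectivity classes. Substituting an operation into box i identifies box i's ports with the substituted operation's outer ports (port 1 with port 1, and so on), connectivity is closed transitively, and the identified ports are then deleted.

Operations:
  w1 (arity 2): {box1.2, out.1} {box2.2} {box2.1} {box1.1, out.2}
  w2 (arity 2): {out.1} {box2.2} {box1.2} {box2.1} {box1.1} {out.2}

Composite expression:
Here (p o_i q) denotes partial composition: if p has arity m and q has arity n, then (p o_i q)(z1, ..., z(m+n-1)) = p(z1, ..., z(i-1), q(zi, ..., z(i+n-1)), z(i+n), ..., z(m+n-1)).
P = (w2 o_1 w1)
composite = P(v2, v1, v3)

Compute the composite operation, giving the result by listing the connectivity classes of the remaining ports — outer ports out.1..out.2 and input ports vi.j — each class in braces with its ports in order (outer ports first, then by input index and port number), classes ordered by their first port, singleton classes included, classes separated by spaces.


{out.1} {out.2} {v1.1} {v1.2} {v2.1} {v2.2} {v3.1} {v3.2}

Treat the ports identified at w2 as solder joints: merge, then drop.
composing w1 on (v2, v1), with out.j its own outer ports: {out.1, v2.2} {out.2, v2.1} {v1.1} {v1.2}
composing w2 on (v2, v1, v3), with out.j its own outer ports: {out.1} {out.2} {v1.1} {v1.2} {v2.1} {v2.2} {v3.1} {v3.2}


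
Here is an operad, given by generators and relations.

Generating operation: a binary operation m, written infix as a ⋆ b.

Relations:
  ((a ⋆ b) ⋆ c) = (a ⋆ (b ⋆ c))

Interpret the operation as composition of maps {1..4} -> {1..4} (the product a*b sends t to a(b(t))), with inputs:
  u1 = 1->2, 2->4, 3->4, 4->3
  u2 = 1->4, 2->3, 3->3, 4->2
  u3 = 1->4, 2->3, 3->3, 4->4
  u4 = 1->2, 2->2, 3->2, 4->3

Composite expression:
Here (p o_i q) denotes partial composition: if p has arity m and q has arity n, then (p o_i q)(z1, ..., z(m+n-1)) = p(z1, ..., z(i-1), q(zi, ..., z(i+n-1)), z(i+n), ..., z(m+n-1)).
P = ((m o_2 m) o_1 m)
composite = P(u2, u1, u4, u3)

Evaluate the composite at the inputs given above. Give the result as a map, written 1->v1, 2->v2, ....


1->2, 2->2, 3->2, 4->2

(u2 ⋆ u1) = 1->3, 2->2, 3->2, 4->3
(u4 ⋆ u3) = 1->3, 2->2, 3->2, 4->3
((u2 ⋆ u1) ⋆ (u4 ⋆ u3)) = 1->2, 2->2, 3->2, 4->2


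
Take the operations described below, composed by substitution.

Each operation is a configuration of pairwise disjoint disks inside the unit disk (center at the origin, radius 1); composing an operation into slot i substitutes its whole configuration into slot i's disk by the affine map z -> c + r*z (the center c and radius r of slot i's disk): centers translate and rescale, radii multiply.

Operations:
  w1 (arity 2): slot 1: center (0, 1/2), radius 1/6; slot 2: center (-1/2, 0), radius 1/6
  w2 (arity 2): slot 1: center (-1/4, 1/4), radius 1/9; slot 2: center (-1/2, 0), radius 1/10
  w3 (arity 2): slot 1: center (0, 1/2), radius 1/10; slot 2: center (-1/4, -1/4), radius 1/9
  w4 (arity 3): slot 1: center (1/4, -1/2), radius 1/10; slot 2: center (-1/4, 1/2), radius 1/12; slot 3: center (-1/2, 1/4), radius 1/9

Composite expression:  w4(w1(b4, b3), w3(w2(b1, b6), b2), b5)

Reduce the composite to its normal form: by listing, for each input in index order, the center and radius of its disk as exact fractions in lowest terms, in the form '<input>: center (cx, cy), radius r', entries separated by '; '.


Affine substitution under w4: radii multiply and b-centers shift.
input b4: composing its 2 substitution steps yields center (1/4, -9/20), radius 1/60
input b3: composing its 2 substitution steps yields center (1/5, -1/2), radius 1/60
input b1: composing its 3 substitution steps yields center (-121/480, 87/160), radius 1/1080
input b6: composing its 3 substitution steps yields center (-61/240, 13/24), radius 1/1200
input b2: composing its 2 substitution steps yields center (-13/48, 23/48), radius 1/108
input b5: composing its 1 substitution step yields center (-1/2, 1/4), radius 1/9

b1: center (-121/480, 87/160), radius 1/1080; b2: center (-13/48, 23/48), radius 1/108; b3: center (1/5, -1/2), radius 1/60; b4: center (1/4, -9/20), radius 1/60; b5: center (-1/2, 1/4), radius 1/9; b6: center (-61/240, 13/24), radius 1/1200


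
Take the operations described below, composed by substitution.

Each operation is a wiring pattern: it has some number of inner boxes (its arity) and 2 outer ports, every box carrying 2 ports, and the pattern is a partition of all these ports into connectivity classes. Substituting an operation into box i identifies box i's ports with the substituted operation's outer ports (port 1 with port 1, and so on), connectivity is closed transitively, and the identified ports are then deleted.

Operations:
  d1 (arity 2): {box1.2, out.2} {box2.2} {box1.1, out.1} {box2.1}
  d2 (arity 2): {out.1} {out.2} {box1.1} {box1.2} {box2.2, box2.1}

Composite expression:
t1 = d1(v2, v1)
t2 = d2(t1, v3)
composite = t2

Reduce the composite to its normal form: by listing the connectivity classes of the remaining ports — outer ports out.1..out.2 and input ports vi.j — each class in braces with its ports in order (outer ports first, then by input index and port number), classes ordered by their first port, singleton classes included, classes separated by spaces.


{out.1} {out.2} {v1.1} {v1.2} {v2.1} {v2.2} {v3.1, v3.2}

Connectivity passes through glued d2-boundaries; trace each wire chain.
d1 over (v2, v1) gives {out.1, v2.1} {out.2, v2.2} {v1.1} {v1.2}, out.j being that stage's outer ports
d2 over (v2, v1, v3) gives {out.1} {out.2} {v1.1} {v1.2} {v2.1} {v2.2} {v3.1, v3.2}, out.j being that stage's outer ports


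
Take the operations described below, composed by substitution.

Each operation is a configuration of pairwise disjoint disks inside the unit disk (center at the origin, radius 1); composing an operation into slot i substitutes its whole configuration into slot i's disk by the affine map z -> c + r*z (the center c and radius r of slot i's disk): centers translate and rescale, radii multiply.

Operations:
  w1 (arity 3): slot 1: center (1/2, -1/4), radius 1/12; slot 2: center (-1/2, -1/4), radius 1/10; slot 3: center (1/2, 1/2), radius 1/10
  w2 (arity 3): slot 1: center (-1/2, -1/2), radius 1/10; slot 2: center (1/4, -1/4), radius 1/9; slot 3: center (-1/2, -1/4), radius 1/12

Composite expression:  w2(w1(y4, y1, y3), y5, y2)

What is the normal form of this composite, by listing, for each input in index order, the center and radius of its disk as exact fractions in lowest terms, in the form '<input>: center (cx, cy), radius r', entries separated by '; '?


y1: center (-11/20, -21/40), radius 1/100; y2: center (-1/2, -1/4), radius 1/12; y3: center (-9/20, -9/20), radius 1/100; y4: center (-9/20, -21/40), radius 1/120; y5: center (1/4, -1/4), radius 1/9


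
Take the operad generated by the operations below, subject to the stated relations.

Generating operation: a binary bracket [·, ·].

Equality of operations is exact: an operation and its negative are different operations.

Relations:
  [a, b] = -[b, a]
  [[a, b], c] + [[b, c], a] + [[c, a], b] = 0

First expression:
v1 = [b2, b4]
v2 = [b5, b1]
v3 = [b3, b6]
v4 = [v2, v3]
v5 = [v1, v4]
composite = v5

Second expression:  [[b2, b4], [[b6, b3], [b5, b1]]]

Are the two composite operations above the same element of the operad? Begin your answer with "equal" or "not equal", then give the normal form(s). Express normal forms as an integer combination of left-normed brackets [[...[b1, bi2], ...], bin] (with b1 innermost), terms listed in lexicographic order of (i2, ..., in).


equal: each reduces to [[[[[b1, b5], b3], b6], b2], b4] - [[[[[b1, b5], b3], b6], b4], b2] - [[[[[b1, b5], b6], b3], b2], b4] + [[[[[b1, b5], b6], b3], b4], b2]

Normal form of the first expression: [[[[[b1, b5], b3], b6], b2], b4] - [[[[[b1, b5], b3], b6], b4], b2] - [[[[[b1, b5], b6], b3], b2], b4] + [[[[[b1, b5], b6], b3], b4], b2]
Normal form of the second expression: [[[[[b1, b5], b3], b6], b2], b4] - [[[[[b1, b5], b3], b6], b4], b2] - [[[[[b1, b5], b6], b3], b2], b4] + [[[[[b1, b5], b6], b3], b4], b2]
The forms coincide; equal.


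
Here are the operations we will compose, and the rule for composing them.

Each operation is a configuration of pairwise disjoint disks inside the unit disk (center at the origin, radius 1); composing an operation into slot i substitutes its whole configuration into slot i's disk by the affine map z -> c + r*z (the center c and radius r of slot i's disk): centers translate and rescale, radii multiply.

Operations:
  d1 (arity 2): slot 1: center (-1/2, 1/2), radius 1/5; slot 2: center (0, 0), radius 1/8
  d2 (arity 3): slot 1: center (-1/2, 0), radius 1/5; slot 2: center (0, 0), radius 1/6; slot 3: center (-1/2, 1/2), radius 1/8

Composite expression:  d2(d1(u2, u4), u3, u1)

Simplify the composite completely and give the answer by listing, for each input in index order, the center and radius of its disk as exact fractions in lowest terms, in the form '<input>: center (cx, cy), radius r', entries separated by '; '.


u1: center (-1/2, 1/2), radius 1/8; u2: center (-3/5, 1/10), radius 1/25; u3: center (0, 0), radius 1/6; u4: center (-1/2, 0), radius 1/40

Each u-disk chains the slot maps above it in d2; radii multiply.
input u2: composing its 2 substitution steps yields center (-3/5, 1/10), radius 1/25
input u4: composing its 2 substitution steps yields center (-1/2, 0), radius 1/40
input u3: composing its 1 substitution step yields center (0, 0), radius 1/6
input u1: composing its 1 substitution step yields center (-1/2, 1/2), radius 1/8


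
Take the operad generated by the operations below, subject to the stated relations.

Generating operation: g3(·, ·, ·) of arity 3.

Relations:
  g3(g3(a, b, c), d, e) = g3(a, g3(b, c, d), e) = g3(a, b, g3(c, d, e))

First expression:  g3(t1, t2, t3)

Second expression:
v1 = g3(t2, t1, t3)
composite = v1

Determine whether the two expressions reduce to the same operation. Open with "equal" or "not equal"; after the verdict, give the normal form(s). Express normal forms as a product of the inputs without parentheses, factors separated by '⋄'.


not equal: they reduce to t1 ⋄ t2 ⋄ t3 and t2 ⋄ t1 ⋄ t3

Reducing the first expression gives t1 ⋄ t2 ⋄ t3
Reducing the second expression gives t2 ⋄ t1 ⋄ t3
No match — not equal.


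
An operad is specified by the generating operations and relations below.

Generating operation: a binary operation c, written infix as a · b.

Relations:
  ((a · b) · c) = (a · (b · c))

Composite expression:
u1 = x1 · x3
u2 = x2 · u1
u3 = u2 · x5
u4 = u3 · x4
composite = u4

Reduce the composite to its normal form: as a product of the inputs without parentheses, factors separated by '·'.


x2 · x1 · x3 · x5 · x4

Under associativity of c, the answer is the x's in reading order.
(x1 · x3) spells out as x1 · x3
(x2 · (x1 · x3)) spells out as x2 · x1 · x3
((x2 · (x1 · x3)) · x5) spells out as x2 · x1 · x3 · x5
(((x2 · (x1 · x3)) · x5) · x4) spells out as x2 · x1 · x3 · x5 · x4


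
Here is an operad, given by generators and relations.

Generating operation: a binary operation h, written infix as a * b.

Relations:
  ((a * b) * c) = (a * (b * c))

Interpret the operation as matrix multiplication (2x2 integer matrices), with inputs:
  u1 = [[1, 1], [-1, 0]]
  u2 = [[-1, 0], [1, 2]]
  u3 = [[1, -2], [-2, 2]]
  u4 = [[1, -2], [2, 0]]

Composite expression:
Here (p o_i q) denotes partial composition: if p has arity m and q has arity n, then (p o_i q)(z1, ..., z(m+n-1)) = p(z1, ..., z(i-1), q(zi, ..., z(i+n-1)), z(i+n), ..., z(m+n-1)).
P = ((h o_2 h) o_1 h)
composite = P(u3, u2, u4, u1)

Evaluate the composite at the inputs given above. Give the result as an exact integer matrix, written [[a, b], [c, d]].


[[-17, -11], [20, 12]]


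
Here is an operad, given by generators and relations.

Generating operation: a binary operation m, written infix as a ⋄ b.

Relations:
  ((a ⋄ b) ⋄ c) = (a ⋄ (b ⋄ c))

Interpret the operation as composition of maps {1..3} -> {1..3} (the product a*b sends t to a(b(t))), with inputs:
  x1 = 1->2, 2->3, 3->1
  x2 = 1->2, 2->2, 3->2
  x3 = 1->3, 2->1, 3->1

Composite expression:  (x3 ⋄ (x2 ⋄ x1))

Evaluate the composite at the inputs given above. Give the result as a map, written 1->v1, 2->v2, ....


1->1, 2->1, 3->1

(x2 ⋄ x1) = 1->2, 2->2, 3->2
(x3 ⋄ (x2 ⋄ x1)) = 1->1, 2->1, 3->1


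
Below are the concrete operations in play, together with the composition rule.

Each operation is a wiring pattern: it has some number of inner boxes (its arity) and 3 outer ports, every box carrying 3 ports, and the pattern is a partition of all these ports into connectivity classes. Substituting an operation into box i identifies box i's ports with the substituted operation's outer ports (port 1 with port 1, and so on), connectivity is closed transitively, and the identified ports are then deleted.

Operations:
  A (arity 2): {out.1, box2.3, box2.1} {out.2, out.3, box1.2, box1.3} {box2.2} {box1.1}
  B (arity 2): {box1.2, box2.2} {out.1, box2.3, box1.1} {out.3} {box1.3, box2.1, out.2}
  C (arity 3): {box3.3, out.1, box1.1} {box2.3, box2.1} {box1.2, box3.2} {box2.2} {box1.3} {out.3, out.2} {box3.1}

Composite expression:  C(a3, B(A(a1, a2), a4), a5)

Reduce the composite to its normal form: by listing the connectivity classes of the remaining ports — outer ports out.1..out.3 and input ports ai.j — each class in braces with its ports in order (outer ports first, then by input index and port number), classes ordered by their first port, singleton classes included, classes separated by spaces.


Connectivity passes through glued C-boundaries; trace each wire chain.
A over (a1, a2) gives {out.1, a2.1, a2.3} {out.2, out.3, a1.2, a1.3} {a1.1} {a2.2}, out.j being that stage's outer ports
B over (a1, a2, a4) gives {out.1, a2.1, a2.3, a4.3} {out.2, a1.2, a1.3, a4.1, a4.2} {out.3} {a1.1} {a2.2}, out.j being that stage's outer ports
C over (a3, a1, a2, a4, a5) gives {out.1, a3.1, a5.3} {out.2, out.3} {a1.1} {a1.2, a1.3, a4.1, a4.2} {a2.1, a2.3, a4.3} {a2.2} {a3.2, a5.2} {a3.3} {a5.1}, out.j being that stage's outer ports

{out.1, a3.1, a5.3} {out.2, out.3} {a1.1} {a1.2, a1.3, a4.1, a4.2} {a2.1, a2.3, a4.3} {a2.2} {a3.2, a5.2} {a3.3} {a5.1}


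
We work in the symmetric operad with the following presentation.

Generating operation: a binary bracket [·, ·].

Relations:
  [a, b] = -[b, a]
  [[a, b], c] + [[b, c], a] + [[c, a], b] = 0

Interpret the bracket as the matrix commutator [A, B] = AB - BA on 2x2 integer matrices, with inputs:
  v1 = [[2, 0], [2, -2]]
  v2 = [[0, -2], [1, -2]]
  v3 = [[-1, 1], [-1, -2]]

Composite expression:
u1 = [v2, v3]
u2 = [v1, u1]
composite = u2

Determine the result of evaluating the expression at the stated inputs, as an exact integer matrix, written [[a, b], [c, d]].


[v2, v3] = [[1, 4], [3, -1]]
[v1, [v2, v3]] = [[-8, 16], [-8, 8]]

[[-8, 16], [-8, 8]]


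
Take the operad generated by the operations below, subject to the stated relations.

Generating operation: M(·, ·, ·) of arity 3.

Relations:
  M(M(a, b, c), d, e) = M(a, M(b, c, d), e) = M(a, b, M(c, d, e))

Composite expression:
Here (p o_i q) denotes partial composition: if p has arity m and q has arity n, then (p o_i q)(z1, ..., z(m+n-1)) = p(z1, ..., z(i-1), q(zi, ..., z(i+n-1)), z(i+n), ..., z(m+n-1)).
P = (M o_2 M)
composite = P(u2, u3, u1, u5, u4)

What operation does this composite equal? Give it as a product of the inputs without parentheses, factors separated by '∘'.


u2 ∘ u3 ∘ u1 ∘ u5 ∘ u4


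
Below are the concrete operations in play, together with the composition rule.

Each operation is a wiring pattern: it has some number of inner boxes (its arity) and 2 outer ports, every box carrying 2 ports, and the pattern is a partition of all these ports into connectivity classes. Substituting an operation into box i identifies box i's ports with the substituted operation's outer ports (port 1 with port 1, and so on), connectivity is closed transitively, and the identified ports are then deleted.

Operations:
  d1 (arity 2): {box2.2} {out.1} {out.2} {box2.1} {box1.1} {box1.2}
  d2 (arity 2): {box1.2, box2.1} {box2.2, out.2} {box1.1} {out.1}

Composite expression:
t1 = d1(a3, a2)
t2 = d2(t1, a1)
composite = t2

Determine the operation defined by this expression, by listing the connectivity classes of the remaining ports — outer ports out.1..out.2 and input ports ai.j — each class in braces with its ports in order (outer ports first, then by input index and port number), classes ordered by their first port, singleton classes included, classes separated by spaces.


Connectivity passes through glued d2-boundaries; trace each wire chain.
d1 over (a3, a2) gives {out.1} {out.2} {a2.1} {a2.2} {a3.1} {a3.2}, out.j being that stage's outer ports
d2 over (a3, a2, a1) gives {out.1} {out.2, a1.2} {a1.1} {a2.1} {a2.2} {a3.1} {a3.2}, out.j being that stage's outer ports

{out.1} {out.2, a1.2} {a1.1} {a2.1} {a2.2} {a3.1} {a3.2}


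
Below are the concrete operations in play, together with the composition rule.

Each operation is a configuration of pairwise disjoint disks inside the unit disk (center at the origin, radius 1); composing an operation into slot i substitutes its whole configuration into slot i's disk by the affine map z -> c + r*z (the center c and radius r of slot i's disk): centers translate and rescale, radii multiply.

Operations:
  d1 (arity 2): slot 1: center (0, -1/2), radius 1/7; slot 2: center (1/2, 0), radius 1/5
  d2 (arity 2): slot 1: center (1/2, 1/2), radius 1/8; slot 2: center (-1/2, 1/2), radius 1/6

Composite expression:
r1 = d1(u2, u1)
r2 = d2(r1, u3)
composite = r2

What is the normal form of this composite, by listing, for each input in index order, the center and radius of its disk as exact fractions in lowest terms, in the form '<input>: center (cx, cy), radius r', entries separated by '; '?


u1: center (9/16, 1/2), radius 1/40; u2: center (1/2, 7/16), radius 1/56; u3: center (-1/2, 1/2), radius 1/6

Follow each u-input down from d2: c' goes to c + r*c', radius to r*r'.
tracing u2 down its 2-map path: center (1/2, 7/16), radius 1/56
tracing u1 down its 2-map path: center (9/16, 1/2), radius 1/40
tracing u3 down its 1-map path: center (-1/2, 1/2), radius 1/6


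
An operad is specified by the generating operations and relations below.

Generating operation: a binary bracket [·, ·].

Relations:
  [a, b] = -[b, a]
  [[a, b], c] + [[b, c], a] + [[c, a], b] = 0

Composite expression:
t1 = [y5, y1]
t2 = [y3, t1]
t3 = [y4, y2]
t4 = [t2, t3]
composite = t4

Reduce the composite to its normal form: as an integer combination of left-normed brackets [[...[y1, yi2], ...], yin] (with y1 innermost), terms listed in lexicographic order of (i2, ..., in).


-[[[[y1, y5], y3], y2], y4] + [[[[y1, y5], y3], y4], y2]

Expand each bracket as ab - ba; the y1-initial words give the coefficients.
Composite bracket: [[y3, [y5, y1]], [y4, y2]]
The bracket unfolds into 16 signed words via [a, b] = ab - ba (2^4 = 16).
The y1-initial words carry the normal form:
  y1y5y3y2y4 (sign -1) contributes -[[[[y1, y5], y3], y2], y4]
  y1y5y3y4y2 (sign +1) contributes +[[[[y1, y5], y3], y4], y2]


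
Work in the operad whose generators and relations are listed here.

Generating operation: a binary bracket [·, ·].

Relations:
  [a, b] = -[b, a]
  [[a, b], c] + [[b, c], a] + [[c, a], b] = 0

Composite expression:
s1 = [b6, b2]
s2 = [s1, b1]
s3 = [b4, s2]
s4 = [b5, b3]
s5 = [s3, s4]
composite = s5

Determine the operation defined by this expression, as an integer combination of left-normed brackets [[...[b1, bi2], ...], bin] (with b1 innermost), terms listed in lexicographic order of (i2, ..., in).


[[[[[b1, b2], b6], b4], b3], b5] - [[[[[b1, b2], b6], b4], b5], b3] - [[[[[b1, b6], b2], b4], b3], b5] + [[[[[b1, b6], b2], b4], b5], b3]

A multilinear Lie element is pinned by b1-initial words (b1 innermost).
Composite bracket: [[b4, [[b6, b2], b1]], [b5, b3]]
Under [a, b] = ab - ba we get 32 signed associative words (2^5 = 32).
Keep just the words that open with b1:
  from b1b2b6b4b3b5, sign +1: term +[[[[[b1, b2], b6], b4], b3], b5]
  from b1b2b6b4b5b3, sign -1: term -[[[[[b1, b2], b6], b4], b5], b3]
  from b1b6b2b4b3b5, sign -1: term -[[[[[b1, b6], b2], b4], b3], b5]
  from b1b6b2b4b5b3, sign +1: term +[[[[[b1, b6], b2], b4], b5], b3]


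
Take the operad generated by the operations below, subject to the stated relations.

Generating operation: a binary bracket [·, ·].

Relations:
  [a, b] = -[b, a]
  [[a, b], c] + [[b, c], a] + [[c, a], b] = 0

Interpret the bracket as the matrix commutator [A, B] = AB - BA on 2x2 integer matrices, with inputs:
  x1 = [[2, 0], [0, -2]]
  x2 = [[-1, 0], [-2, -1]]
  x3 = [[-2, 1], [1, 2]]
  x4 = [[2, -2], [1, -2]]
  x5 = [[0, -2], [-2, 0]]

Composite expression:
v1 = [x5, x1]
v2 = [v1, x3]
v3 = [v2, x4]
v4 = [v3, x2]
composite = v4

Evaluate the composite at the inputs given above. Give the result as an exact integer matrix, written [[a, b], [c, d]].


[[384, 0], [384, -384]]

[x5, x1] = [[0, 8], [-8, 0]]
[[x5, x1], x3] = [[16, 32], [32, -16]]
[[[x5, x1], x3], x4] = [[96, -192], [96, -96]]
[[[[x5, x1], x3], x4], x2] = [[384, 0], [384, -384]]


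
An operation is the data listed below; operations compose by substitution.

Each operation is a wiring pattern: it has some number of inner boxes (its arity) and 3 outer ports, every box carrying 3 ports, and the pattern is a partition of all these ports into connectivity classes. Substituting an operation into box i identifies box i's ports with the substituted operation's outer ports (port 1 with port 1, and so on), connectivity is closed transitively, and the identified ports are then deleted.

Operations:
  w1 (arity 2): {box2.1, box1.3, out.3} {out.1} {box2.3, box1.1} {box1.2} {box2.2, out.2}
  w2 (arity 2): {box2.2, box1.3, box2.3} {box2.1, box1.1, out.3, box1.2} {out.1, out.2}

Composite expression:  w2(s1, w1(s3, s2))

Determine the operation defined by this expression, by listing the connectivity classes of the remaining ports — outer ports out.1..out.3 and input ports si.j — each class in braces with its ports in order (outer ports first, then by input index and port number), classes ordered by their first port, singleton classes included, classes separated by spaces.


{out.1, out.2} {out.3, s1.1, s1.2} {s1.3, s2.1, s2.2, s3.3} {s2.3, s3.1} {s3.2}


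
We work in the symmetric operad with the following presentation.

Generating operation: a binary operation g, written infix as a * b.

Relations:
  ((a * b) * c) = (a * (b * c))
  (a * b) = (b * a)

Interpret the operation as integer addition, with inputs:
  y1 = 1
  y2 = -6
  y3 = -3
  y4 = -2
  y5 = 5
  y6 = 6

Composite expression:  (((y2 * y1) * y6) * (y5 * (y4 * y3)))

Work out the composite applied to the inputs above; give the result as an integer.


1

(y2 * y1) = -5
((y2 * y1) * y6) = 1
(y4 * y3) = -5
(y5 * (y4 * y3)) = 0
(((y2 * y1) * y6) * (y5 * (y4 * y3))) = 1


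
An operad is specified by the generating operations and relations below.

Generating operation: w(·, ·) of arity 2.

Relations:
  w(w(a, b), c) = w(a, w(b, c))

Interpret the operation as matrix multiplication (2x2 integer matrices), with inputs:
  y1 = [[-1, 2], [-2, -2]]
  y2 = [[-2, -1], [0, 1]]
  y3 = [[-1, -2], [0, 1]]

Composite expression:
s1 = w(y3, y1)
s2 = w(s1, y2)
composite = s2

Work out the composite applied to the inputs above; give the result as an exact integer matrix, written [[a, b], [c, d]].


w(y3, y1) = [[5, 2], [-2, -2]]
w(w(y3, y1), y2) = [[-10, -3], [4, 0]]

[[-10, -3], [4, 0]]


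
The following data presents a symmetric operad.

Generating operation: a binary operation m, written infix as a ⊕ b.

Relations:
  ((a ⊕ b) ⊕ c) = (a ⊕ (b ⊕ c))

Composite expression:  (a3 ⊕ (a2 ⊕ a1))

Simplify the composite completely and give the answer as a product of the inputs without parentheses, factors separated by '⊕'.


a3 ⊕ a2 ⊕ a1

The m-tree's shape is irrelevant; the a-reading-order decides.
(a2 ⊕ a1) collapses to a2 ⊕ a1
(a3 ⊕ (a2 ⊕ a1)) collapses to a3 ⊕ a2 ⊕ a1


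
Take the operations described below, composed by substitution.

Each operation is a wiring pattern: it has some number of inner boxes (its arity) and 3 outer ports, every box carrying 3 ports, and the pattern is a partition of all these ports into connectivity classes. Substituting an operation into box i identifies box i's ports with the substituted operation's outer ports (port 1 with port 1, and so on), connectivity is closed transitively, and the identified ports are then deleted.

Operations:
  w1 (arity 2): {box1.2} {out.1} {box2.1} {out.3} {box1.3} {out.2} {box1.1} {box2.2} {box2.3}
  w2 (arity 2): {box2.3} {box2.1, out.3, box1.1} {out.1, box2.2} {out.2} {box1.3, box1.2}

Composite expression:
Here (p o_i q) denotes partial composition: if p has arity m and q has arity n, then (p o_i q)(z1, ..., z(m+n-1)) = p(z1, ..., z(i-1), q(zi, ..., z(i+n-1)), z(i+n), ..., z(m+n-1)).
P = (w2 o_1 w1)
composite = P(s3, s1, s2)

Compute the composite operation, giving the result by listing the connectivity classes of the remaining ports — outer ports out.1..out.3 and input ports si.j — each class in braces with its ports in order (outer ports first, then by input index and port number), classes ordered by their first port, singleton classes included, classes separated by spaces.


{out.1, s2.2} {out.2} {out.3, s2.1} {s1.1} {s1.2} {s1.3} {s2.3} {s3.1} {s3.2} {s3.3}

After gluing at w2, chains via deleted ports link the s-ports.
w1 over (s3, s1) gives {out.1} {out.2} {out.3} {s1.1} {s1.2} {s1.3} {s3.1} {s3.2} {s3.3}, out.j being that stage's outer ports
w2 over (s3, s1, s2) gives {out.1, s2.2} {out.2} {out.3, s2.1} {s1.1} {s1.2} {s1.3} {s2.3} {s3.1} {s3.2} {s3.3}, out.j being that stage's outer ports


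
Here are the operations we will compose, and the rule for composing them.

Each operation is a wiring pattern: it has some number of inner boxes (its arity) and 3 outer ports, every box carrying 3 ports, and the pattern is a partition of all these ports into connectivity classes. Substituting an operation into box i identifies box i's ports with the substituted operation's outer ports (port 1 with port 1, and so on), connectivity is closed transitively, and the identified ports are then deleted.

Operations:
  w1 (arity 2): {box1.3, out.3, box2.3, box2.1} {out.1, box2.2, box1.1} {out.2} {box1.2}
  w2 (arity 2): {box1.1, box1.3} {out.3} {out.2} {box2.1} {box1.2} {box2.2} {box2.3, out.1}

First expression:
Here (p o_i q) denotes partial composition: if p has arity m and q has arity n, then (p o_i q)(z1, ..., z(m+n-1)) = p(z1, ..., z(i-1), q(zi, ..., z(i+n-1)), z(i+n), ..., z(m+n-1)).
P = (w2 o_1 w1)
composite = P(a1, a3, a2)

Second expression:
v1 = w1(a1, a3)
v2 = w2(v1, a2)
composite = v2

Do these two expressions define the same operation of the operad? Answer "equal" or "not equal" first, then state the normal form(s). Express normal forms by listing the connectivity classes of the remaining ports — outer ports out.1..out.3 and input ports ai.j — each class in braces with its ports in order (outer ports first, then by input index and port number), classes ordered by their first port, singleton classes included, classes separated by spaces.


equal; both compose to {out.1, a2.3} {out.2} {out.3} {a1.1, a1.3, a3.1, a3.2, a3.3} {a1.2} {a2.1} {a2.2}

The first expression reduces to {out.1, a2.3} {out.2} {out.3} {a1.1, a1.3, a3.1, a3.2, a3.3} {a1.2} {a2.1} {a2.2}
The second expression reduces to {out.1, a2.3} {out.2} {out.3} {a1.1, a1.3, a3.1, a3.2, a3.3} {a1.2} {a2.1} {a2.2}
The normal forms match — equal.


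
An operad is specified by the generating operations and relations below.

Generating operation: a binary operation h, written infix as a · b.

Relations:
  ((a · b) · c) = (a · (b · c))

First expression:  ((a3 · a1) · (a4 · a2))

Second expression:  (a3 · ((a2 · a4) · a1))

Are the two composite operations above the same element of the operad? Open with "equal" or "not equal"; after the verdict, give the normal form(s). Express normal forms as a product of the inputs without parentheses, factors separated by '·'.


Reducing the first expression gives a3 · a1 · a4 · a2
Reducing the second expression gives a3 · a2 · a4 · a1
The normal forms differ: not equal.

not equal — first a3 · a1 · a4 · a2, second a3 · a2 · a4 · a1


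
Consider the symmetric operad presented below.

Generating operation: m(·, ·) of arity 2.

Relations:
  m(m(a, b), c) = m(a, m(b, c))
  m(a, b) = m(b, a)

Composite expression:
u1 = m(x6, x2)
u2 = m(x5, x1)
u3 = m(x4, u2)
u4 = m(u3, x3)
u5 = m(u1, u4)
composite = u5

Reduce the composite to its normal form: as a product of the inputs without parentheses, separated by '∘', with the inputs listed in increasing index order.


x1 ∘ x2 ∘ x3 ∘ x4 ∘ x5 ∘ x6


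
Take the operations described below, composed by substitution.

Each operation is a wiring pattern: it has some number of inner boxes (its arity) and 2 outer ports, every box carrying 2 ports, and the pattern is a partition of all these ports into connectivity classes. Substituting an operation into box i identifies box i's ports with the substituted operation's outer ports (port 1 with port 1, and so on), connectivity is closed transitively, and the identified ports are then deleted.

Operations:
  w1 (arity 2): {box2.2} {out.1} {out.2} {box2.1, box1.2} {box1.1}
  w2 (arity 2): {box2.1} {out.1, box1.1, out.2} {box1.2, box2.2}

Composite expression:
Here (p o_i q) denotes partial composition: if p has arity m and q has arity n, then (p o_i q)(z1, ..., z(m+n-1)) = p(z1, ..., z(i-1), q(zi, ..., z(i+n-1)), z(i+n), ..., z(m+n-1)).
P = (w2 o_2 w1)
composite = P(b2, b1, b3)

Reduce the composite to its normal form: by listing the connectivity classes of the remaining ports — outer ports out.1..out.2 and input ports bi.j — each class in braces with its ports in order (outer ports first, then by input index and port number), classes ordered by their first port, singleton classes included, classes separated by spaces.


{out.1, out.2, b2.1} {b1.1} {b1.2, b3.1} {b2.2} {b3.2}

Substituting into w2 glues patterns; closure does the rest.
after w1, the pattern on (b1, b3) reads {out.1} {out.2} {b1.1} {b1.2, b3.1} {b3.2} (out.j = its outer ports)
after w2, the pattern on (b2, b1, b3) reads {out.1, out.2, b2.1} {b1.1} {b1.2, b3.1} {b2.2} {b3.2} (out.j = its outer ports)


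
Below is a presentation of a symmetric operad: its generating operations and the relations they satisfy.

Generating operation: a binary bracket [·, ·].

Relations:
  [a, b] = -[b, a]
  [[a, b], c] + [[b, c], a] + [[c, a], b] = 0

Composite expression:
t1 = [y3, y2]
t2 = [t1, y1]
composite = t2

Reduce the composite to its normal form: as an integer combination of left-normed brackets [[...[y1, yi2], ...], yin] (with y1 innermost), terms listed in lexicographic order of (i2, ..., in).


[[y1, y2], y3] - [[y1, y3], y2]

Antisymmetry and Jacobi reduce to y1-anchored left-normed brackets.
Composite bracket: [[y3, y2], y1]
The bracket unfolds into 4 signed words via [a, b] = ab - ba (2^2 = 4).
The y1-initial words carry the normal form:
  word y1y2y3 has sign +1, contributing +[[y1, y2], y3]
  word y1y3y2 has sign -1, contributing -[[y1, y3], y2]


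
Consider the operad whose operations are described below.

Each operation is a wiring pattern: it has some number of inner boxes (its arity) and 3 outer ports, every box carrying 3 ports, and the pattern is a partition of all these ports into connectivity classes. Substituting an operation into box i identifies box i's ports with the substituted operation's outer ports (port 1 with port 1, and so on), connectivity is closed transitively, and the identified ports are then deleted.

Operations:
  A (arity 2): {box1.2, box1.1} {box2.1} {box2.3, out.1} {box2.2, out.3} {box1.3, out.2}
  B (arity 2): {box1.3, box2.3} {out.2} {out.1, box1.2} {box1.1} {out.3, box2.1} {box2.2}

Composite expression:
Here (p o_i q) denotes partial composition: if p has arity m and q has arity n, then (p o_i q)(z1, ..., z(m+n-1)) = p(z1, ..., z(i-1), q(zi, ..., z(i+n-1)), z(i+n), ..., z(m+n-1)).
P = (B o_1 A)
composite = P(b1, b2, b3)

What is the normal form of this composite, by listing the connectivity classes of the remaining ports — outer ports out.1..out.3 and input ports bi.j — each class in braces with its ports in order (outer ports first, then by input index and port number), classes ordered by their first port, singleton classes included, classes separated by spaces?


{out.1, b1.3} {out.2} {out.3, b3.1} {b1.1, b1.2} {b2.1} {b2.2, b3.3} {b2.3} {b3.2}


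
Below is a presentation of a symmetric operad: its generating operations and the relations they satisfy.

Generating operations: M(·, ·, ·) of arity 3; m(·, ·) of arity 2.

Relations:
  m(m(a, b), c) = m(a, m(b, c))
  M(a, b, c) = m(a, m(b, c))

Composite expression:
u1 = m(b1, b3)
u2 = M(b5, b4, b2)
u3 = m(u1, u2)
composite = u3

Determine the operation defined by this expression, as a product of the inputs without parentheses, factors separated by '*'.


The m-tree's shape is irrelevant; the b-reading-order decides.
m(b1, b3) linearizes to b1 * b3
M(b5, b4, b2) linearizes to b5 * b4 * b2
m(m(b1, b3), M(b5, b4, b2)) linearizes to b1 * b3 * b5 * b4 * b2

b1 * b3 * b5 * b4 * b2


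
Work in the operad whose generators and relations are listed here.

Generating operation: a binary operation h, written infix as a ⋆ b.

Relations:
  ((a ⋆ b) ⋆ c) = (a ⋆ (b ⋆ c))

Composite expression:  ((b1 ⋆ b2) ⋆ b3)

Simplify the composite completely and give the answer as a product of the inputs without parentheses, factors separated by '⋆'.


b1 ⋆ b2 ⋆ b3


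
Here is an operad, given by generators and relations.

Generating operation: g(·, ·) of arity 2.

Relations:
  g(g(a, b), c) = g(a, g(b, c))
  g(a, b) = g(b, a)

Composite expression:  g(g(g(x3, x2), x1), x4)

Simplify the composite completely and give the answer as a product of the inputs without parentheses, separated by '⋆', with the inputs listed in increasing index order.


x1 ⋆ x2 ⋆ x3 ⋆ x4

Any arrangement under g is one operation, so sort the x-inputs.
g(x3, x2) spells out as x3 ⋆ x2
g(g(x3, x2), x1) spells out as x3 ⋆ x2 ⋆ x1
g(g(g(x3, x2), x1), x4) spells out as x3 ⋆ x2 ⋆ x1 ⋆ x4
putting the inputs in ascending order: x1 ⋆ x2 ⋆ x3 ⋆ x4


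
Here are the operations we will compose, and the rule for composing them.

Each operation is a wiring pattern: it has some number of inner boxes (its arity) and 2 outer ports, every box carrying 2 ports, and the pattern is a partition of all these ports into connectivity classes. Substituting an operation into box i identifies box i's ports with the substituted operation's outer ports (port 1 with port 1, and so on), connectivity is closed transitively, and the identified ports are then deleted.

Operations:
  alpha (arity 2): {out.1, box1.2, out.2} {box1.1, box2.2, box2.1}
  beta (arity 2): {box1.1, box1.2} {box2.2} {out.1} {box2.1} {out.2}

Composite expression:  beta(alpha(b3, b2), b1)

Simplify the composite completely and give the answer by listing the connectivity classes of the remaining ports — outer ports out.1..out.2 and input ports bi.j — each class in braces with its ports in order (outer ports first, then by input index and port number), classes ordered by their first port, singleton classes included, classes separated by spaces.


{out.1} {out.2} {b1.1} {b1.2} {b2.1, b2.2, b3.1} {b3.2}

Connectivity passes through glued beta-boundaries; trace each wire chain.
through alpha, on inputs (b3, b2): {out.1, out.2, b3.2} {b2.1, b2.2, b3.1} (out.j = stage outer ports)
through beta, on inputs (b3, b2, b1): {out.1} {out.2} {b1.1} {b1.2} {b2.1, b2.2, b3.1} {b3.2} (out.j = stage outer ports)


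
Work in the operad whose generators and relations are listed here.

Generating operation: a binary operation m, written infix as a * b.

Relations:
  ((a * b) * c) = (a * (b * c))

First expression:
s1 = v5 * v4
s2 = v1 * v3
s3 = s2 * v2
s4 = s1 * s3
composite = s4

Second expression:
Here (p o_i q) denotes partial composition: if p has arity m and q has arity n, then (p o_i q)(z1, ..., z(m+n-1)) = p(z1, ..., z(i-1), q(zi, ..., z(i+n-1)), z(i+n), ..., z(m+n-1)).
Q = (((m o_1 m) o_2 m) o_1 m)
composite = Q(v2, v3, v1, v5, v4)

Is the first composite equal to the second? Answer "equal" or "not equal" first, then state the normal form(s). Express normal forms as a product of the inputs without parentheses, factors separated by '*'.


not equal; the first gives v5 * v4 * v1 * v3 * v2 and the second v2 * v3 * v1 * v5 * v4

Reducing the first expression gives v5 * v4 * v1 * v3 * v2
Reducing the second expression gives v2 * v3 * v1 * v5 * v4
Different reductions; not equal.


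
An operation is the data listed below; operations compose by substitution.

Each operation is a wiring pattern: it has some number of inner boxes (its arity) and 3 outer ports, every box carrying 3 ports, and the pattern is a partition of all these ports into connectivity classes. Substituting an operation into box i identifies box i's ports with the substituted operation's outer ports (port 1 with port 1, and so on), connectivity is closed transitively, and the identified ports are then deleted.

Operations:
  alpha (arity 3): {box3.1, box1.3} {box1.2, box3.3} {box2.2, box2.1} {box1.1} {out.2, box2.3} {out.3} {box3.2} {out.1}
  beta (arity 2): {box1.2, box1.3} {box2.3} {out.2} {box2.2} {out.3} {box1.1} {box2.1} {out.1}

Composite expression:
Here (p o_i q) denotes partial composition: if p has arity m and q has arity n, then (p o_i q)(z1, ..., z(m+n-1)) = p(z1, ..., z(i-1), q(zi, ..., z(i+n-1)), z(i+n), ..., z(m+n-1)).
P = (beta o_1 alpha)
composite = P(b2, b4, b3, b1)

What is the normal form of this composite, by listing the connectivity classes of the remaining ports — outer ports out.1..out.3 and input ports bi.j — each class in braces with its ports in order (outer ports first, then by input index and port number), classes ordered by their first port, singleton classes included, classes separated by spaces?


Two ports join when wires chain via beta-identified ports.
after alpha, the pattern on (b2, b4, b3) reads {out.1} {out.2, b4.3} {out.3} {b2.1} {b2.2, b3.3} {b2.3, b3.1} {b3.2} {b4.1, b4.2} (out.j = its outer ports)
after beta, the pattern on (b2, b4, b3, b1) reads {out.1} {out.2} {out.3} {b1.1} {b1.2} {b1.3} {b2.1} {b2.2, b3.3} {b2.3, b3.1} {b3.2} {b4.1, b4.2} {b4.3} (out.j = its outer ports)

{out.1} {out.2} {out.3} {b1.1} {b1.2} {b1.3} {b2.1} {b2.2, b3.3} {b2.3, b3.1} {b3.2} {b4.1, b4.2} {b4.3}


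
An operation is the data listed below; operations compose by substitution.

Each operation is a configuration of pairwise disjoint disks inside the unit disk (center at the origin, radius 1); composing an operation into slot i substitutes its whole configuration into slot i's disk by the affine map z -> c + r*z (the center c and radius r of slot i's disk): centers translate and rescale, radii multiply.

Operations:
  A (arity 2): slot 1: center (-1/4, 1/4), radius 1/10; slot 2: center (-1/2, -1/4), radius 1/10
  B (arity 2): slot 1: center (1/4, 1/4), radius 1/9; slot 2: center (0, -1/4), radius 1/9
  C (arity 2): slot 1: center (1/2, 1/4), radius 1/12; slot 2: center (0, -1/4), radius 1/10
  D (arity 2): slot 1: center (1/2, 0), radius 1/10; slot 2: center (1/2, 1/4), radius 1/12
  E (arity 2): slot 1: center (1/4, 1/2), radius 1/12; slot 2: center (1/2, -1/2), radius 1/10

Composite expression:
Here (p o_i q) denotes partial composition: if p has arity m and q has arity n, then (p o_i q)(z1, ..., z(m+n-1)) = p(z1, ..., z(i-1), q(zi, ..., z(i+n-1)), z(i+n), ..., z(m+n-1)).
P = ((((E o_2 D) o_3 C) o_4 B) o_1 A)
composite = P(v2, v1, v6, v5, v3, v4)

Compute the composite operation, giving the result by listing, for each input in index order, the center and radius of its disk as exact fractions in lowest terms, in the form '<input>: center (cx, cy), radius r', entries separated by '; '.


v1: center (5/24, 23/48), radius 1/120; v2: center (11/48, 25/48), radius 1/120; v3: center (2641/4800, -763/1600), radius 1/10800; v4: center (11/20, -2291/4800), radius 1/10800; v5: center (133/240, -227/480), radius 1/1440; v6: center (11/20, -1/2), radius 1/100

Each v-disk chains the slot maps above it in E; radii multiply.
tracing v2 down its 2-map path: center (11/48, 25/48), radius 1/120
tracing v1 down its 2-map path: center (5/24, 23/48), radius 1/120
tracing v6 down its 2-map path: center (11/20, -1/2), radius 1/100
tracing v5 down its 3-map path: center (133/240, -227/480), radius 1/1440
tracing v3 down its 4-map path: center (2641/4800, -763/1600), radius 1/10800
tracing v4 down its 4-map path: center (11/20, -2291/4800), radius 1/10800
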